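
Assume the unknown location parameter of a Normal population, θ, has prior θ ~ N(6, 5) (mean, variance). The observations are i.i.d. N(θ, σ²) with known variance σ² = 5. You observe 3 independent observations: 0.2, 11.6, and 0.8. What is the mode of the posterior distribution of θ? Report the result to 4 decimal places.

θ̂_MAP = 4.6500

n = 3; x̄ = (0.2 + 11.6 + 0.8)/3 = 12.6/3 = 4.2.
For a Normal prior and Normal likelihood with known variance, the posterior is Normal; its mode equals its mean, the precision-weighted average.
Prior precision 1/σ₀² = 1/5 = 0.2; data precision n/σ² = 3/5 = 0.6.
θ̂ = (0.2·6 + 0.6·4.2) / (0.2 + 0.6) = 3.72/0.8 = 4.6500.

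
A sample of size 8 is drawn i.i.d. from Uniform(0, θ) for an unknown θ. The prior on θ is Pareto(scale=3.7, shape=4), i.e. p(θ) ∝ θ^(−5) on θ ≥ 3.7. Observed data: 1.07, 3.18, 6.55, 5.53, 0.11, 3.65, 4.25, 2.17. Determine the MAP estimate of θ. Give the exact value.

θ̂_MAP = 6.55

The Uniform(0, θ) likelihood is θ^(−n) for θ ≥ max(xᵢ), zero otherwise. Here max(xᵢ) = 6.55.
Posterior ∝ θ^(−5) · θ^(−8) = θ^(−13) on θ ≥ max(3.7, 6.55) = 6.55.
This density is strictly decreasing in θ, so the posterior mode lies at the lower boundary of the support.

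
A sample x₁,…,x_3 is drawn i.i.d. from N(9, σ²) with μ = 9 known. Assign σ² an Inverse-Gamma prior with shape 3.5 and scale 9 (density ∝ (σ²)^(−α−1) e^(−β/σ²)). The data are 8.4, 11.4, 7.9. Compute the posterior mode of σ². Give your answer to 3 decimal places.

Sum of squared deviations about the known mean: SS = (8.4−9)² + (11.4−9)² + (7.9−9)² = 7.33.
The Normal likelihood contributes (σ²)^(−n/2) exp(−SS/(2σ²)), so the posterior is Inverse-Gamma(α + n/2, β + SS/2) = Inverse-Gamma(5, 12.665).
The mode of Inverse-Gamma(a, b) is b/(a+1) = 12.665/6 ≈ 2.111.

σ̂²_MAP = 2.111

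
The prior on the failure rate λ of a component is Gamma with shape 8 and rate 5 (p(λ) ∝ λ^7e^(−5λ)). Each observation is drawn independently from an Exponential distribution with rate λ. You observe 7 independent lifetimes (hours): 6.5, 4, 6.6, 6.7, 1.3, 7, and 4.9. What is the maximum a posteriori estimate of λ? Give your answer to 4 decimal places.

λ̂_MAP = 0.3333

The Exponential(rate=λ) likelihood is ∝ λ^n e^(−λΣtᵢ). Here n = 7 and Σtᵢ = 6.5 + 4 + 6.6 + 6.7 + 1.3 + 7 + 4.9 = 37.
Posterior ∝ λ^7e^(−5λ) · λ^7e^(−37λ) = λ^14e^(−42λ), i.e. Gamma(15, 42).
Mode = (a−1)/b = 14/42 ≈ 0.3333.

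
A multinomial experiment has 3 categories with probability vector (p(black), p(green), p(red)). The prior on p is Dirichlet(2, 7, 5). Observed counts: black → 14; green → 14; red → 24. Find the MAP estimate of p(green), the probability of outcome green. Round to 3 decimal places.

MAP estimate of p(green) = 0.317

The posterior is Dirichlet(αᵢ + nᵢ) = Dirichlet(16, 21, 29).
For a Dirichlet(a₁,…,a_K) with all aᵢ > 1, the mode has j-th component (aⱼ − 1)/(Σaᵢ − K).
Here Σaᵢ = 66 and K = 3, so p(green) = (21 − 1)/(66 − 3) = 20/63 ≈ 0.317.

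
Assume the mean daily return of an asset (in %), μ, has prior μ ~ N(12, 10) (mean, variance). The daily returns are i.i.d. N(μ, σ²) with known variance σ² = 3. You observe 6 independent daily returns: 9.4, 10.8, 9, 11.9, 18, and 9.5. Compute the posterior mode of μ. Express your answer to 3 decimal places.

μ̂_MAP = 11.460

n = 6; x̄ = (9.4 + 10.8 + 9 + 11.9 + 18 + 9.5)/6 = 68.6/6 = 343/30 ≈ 11.4333.
For a Normal prior and Normal likelihood with known variance, the posterior is Normal; its mode equals its mean, the precision-weighted average.
Prior precision 1/σ₀² = 1/10 = 0.1; data precision n/σ² = 6/3 = 2.
μ̂ = (0.1·12 + 2·(343/30)) / (0.1 + 2) = (361/15)/2.1 = 722/63 ≈ 11.460.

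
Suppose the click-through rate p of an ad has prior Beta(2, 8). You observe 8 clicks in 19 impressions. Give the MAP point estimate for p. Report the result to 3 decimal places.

p̂_MAP = 0.333

Prior: Beta(2, 8).
Data: 8 successes in 19 trials. The binomial likelihood contributes p^8(1−p)^11, so the posterior is Beta(2+8, 8+11) = Beta(10, 19).
For Beta(a, b) with a, b > 1 the mode is (a−1)/(a+b−2) = 9/27 ≈ 0.333.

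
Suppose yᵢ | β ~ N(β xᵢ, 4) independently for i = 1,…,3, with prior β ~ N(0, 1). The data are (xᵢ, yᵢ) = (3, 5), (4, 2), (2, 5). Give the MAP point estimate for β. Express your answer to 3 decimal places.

log p(β | y) = −Σ(yᵢ − βxᵢ)²/(2·4) − β²/(2·1) + const.
Setting the derivative to zero: Σxᵢ(yᵢ − βxᵢ)/4 − β/1 = 0, so β = Σxᵢyᵢ / (Σxᵢ² + σ²/τ²).
Σxᵢyᵢ = 3·5 + 4·2 + 2·5 = 33; Σxᵢ² = 29; σ²/τ² = 4.
β̂_MAP = 33 / (29 + 4) = 33/33 ≈ 1.000.

β̂_MAP = 1.000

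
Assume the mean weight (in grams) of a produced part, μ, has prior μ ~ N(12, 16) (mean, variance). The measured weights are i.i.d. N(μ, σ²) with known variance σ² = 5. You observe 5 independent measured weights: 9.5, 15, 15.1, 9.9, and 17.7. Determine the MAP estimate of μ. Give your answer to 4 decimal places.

n = 5; x̄ = (9.5 + 15 + 15.1 + 9.9 + 17.7)/5 = 67.2/5 = 13.44.
For a Normal prior and Normal likelihood with known variance, the posterior is Normal; its mode equals its mean, the precision-weighted average.
Prior precision 1/σ₀² = 1/16 = 0.0625; data precision n/σ² = 5/5 = 1.
μ̂ = (0.0625·12 + 1·13.44) / (0.0625 + 1) = 14.19/1.0625 = 5676/425 ≈ 13.3553.

μ̂_MAP = 13.3553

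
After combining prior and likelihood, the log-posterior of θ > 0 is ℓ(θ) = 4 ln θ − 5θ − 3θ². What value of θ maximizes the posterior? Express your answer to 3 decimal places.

ℓ'(θ) = 4/θ − 5 − 6θ. Setting this to zero and multiplying by θ: 6θ² + 5θ − 4 = 0.
θ = (−5 + √(5² + 4·6·4)) / (2·6) = (−5 + √121) / 12 = (−5 + 11)/12 = 1/2.
ℓ''(θ) = −4/θ² − 6 < 0, confirming a maximum.

θ̂_MAP = 0.500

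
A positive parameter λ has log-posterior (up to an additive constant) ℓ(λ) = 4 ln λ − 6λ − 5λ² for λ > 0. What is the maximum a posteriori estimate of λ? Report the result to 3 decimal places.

ℓ'(λ) = 4/λ − 6 − 10λ. Setting this to zero and multiplying by λ: 10λ² + 6λ − 4 = 0.
λ = (−6 + √(6² + 4·10·4)) / (2·10) = (−6 + √196) / 20 = (−6 + 14)/20 = 2/5.
ℓ''(λ) = −4/λ² − 10 < 0, confirming a maximum.

λ̂_MAP = 0.400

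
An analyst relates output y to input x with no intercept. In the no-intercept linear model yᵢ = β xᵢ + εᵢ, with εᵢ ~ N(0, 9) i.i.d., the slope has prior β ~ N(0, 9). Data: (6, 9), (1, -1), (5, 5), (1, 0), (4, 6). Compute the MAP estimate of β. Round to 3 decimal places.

β̂_MAP = 1.275

log p(β | y) = −Σ(yᵢ − βxᵢ)²/(2·9) − β²/(2·9) + const.
Setting the derivative to zero: Σxᵢ(yᵢ − βxᵢ)/9 − β/9 = 0, so β = Σxᵢyᵢ / (Σxᵢ² + σ²/τ²).
Σxᵢyᵢ = 6·9 + 1·(-1) + 5·5 + 1·0 + 4·6 = 102; Σxᵢ² = 79; σ²/τ² = 1.
β̂_MAP = 102 / (79 + 1) = 102/80 ≈ 1.275.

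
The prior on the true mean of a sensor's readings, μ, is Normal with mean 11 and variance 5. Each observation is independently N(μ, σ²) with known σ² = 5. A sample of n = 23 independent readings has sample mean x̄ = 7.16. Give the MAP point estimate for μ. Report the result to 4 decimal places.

μ̂_MAP = 7.3200

n = 23, x̄ = 7.16.
For a Normal prior and Normal likelihood with known variance, the posterior is Normal; its mode equals its mean, the precision-weighted average.
Prior precision 1/σ₀² = 1/5 = 0.2; data precision n/σ² = 23/5 = 4.6.
μ̂ = (0.2·11 + 4.6·7.16) / (0.2 + 4.6) = 35.136/4.8 = 7.3200.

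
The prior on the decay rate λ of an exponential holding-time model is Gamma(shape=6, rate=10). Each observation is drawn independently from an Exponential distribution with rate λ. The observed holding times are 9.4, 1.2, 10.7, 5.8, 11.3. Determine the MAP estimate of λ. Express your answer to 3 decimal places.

The Exponential(rate=λ) likelihood is ∝ λ^n e^(−λΣtᵢ). Here n = 5 and Σtᵢ = 9.4 + 1.2 + 10.7 + 5.8 + 11.3 = 38.4.
Posterior ∝ λ^5e^(−10λ) · λ^5e^(−38.4λ) = λ^10e^(−48.4λ), i.e. Gamma(11, 48.4).
Mode = (a−1)/b = 10/48.4 ≈ 0.207.

λ̂_MAP = 0.207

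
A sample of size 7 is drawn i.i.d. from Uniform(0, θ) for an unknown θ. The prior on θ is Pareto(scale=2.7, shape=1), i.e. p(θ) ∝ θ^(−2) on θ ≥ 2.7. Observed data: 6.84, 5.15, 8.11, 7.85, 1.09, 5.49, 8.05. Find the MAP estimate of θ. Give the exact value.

θ̂_MAP = 8.11

The Uniform(0, θ) likelihood is θ^(−n) for θ ≥ max(xᵢ), zero otherwise. Here max(xᵢ) = 8.11.
Posterior ∝ θ^(−2) · θ^(−7) = θ^(−9) on θ ≥ max(2.7, 8.11) = 8.11.
This density is strictly decreasing in θ, so the posterior mode lies at the lower boundary of the support.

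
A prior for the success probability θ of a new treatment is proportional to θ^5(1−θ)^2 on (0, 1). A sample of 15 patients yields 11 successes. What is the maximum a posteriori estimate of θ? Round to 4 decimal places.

The prior density ∝ θ^5(1−θ)^2 is the kernel of Beta(6, 3).
Data: 11 successes in 15 trials. The binomial likelihood contributes θ^11(1−θ)^4, so the posterior is Beta(6+11, 3+4) = Beta(17, 7).
For Beta(a, b) with a, b > 1 the mode is (a−1)/(a+b−2) = 16/22 ≈ 0.7273.

θ̂_MAP = 0.7273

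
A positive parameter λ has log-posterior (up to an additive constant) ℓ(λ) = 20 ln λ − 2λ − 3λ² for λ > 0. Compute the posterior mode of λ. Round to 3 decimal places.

ℓ'(λ) = 20/λ − 2 − 6λ. Setting this to zero and multiplying by λ: 6λ² + 2λ − 20 = 0.
λ = (−2 + √(2² + 4·6·20)) / (2·6) = (−2 + √484) / 12 = (−2 + 22)/12 = 5/3.
ℓ''(λ) = −20/λ² − 6 < 0, confirming a maximum.

λ̂_MAP = 1.667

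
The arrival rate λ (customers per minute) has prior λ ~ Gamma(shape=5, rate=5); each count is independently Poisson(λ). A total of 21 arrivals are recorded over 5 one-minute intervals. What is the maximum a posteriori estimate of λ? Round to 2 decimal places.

Σxᵢ = 21, n = 5.
Posterior ∝ λ^4e^(−5λ) · λ^21e^(−5λ) = λ^25e^(−10λ), i.e. Gamma(shape=26, rate=10).
The mode of a Gamma(a, b) with a ≥ 1 (shape–rate) is (a−1)/b = 25/10 ≈ 2.50.

λ̂_MAP = 2.50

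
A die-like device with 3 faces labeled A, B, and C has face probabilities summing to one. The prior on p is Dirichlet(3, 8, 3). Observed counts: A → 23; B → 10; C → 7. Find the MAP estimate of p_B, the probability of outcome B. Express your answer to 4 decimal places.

The posterior is Dirichlet(αᵢ + nᵢ) = Dirichlet(26, 18, 10).
For a Dirichlet(a₁,…,a_K) with all aᵢ > 1, the mode has j-th component (aⱼ − 1)/(Σaᵢ − K).
Here Σaᵢ = 54 and K = 3, so p_B = (18 − 1)/(54 − 3) = 17/51 ≈ 0.3333.

MAP estimate of p_B = 0.3333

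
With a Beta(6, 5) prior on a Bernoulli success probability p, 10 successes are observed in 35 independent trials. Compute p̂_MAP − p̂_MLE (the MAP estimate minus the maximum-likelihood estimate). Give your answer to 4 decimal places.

Posterior is Beta(16, 30); MAP = (16−1)/(46−2) = 15/44 ≈ 0.34091.
MLE ignores the prior: p̂_MLE = k/n = 10/35 ≈ 0.28571.
Difference = 15/44 − 10/35 = 17/308 ≈ 0.0552.

MAP − MLE = 0.0552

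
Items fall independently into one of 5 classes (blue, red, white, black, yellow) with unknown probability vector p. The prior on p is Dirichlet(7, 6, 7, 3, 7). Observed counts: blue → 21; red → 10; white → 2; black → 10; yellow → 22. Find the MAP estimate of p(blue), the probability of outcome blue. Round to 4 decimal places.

MAP estimate of p(blue) = 0.3000

The posterior is Dirichlet(αᵢ + nᵢ) = Dirichlet(28, 16, 9, 13, 29).
For a Dirichlet(a₁,…,a_K) with all aᵢ > 1, the mode has j-th component (aⱼ − 1)/(Σaᵢ − K).
Here Σaᵢ = 95 and K = 5, so p(blue) = (28 − 1)/(95 − 5) = 27/90 ≈ 0.3000.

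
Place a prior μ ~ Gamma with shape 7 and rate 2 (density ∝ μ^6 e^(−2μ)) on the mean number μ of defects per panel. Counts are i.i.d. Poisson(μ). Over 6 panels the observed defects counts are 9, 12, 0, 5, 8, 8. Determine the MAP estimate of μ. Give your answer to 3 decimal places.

μ̂_MAP = 6.000

Σxᵢ = 9+12+0+5+8+8 = 42, with n = 6.
Posterior ∝ μ^6e^(−2μ) · μ^42e^(−6μ) = μ^48e^(−8μ), i.e. Gamma(shape=49, rate=8).
The mode of a Gamma(a, b) with a ≥ 1 (shape–rate) is (a−1)/b = 48/8 ≈ 6.000.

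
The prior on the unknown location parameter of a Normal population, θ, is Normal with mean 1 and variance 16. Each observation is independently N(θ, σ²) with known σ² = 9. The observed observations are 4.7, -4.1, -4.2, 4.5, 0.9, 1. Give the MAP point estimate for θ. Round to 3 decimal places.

n = 6; x̄ = (4.7 + (-4.1) + (-4.2) + 4.5 + 0.9 + 1)/6 = 2.8/6 = 7/15 ≈ 0.4667.
For a Normal prior and Normal likelihood with known variance, the posterior is Normal; its mode equals its mean, the precision-weighted average.
Prior precision 1/σ₀² = 1/16 = 0.0625; data precision n/σ² = 6/9 = 2/3.
θ̂ = (0.0625·1 + (2/3)·(7/15)) / (0.0625 + 2/3) = (269/720)/(35/48) = 269/525 ≈ 0.512.

θ̂_MAP = 0.512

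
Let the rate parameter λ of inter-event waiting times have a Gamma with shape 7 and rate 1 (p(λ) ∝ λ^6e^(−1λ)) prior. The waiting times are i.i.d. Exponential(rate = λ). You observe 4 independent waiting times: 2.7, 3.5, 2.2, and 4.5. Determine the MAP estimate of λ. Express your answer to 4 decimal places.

The Exponential(rate=λ) likelihood is ∝ λ^n e^(−λΣtᵢ). Here n = 4 and Σtᵢ = 2.7 + 3.5 + 2.2 + 4.5 = 12.9.
Posterior ∝ λ^6e^(−1λ) · λ^4e^(−12.9λ) = λ^10e^(−13.9λ), i.e. Gamma(11, 13.9).
Mode = (a−1)/b = 10/13.9 ≈ 0.7194.

λ̂_MAP = 0.7194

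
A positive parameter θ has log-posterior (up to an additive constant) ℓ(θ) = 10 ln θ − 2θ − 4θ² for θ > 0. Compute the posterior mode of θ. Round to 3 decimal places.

θ̂_MAP = 1.000

ℓ'(θ) = 10/θ − 2 − 8θ. Setting this to zero and multiplying by θ: 8θ² + 2θ − 10 = 0.
θ = (−2 + √(2² + 4·8·10)) / (2·8) = (−2 + √324) / 16 = (−2 + 18)/16 = 1.
ℓ''(θ) = −10/θ² − 8 < 0, confirming a maximum.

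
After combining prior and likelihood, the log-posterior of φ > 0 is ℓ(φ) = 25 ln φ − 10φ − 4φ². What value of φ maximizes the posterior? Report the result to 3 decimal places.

φ̂_MAP = 1.250

ℓ'(φ) = 25/φ − 10 − 8φ. Setting this to zero and multiplying by φ: 8φ² + 10φ − 25 = 0.
φ = (−10 + √(10² + 4·8·25)) / (2·8) = (−10 + √900) / 16 = (−10 + 30)/16 = 5/4.
ℓ''(φ) = −25/φ² − 8 < 0, confirming a maximum.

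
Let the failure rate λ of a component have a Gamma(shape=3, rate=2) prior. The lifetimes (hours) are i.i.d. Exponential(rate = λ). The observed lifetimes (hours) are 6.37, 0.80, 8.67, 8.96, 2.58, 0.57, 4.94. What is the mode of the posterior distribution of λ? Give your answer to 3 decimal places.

The Exponential(rate=λ) likelihood is ∝ λ^n e^(−λΣtᵢ). Here n = 7 and Σtᵢ = 6.37 + 0.80 + 8.67 + 8.96 + 2.58 + 0.57 + 4.94 = 32.89.
Posterior ∝ λ^2e^(−2λ) · λ^7e^(−32.89λ) = λ^9e^(−34.89λ), i.e. Gamma(10, 34.89).
Mode = (a−1)/b = 9/34.89 ≈ 0.258.

λ̂_MAP = 0.258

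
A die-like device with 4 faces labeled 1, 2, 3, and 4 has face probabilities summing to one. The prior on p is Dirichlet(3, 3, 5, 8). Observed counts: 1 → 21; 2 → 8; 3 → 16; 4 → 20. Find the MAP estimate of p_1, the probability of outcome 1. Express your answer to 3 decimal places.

The posterior is Dirichlet(αᵢ + nᵢ) = Dirichlet(24, 11, 21, 28).
For a Dirichlet(a₁,…,a_K) with all aᵢ > 1, the mode has j-th component (aⱼ − 1)/(Σaᵢ − K).
Here Σaᵢ = 84 and K = 4, so p_1 = (24 − 1)/(84 − 4) = 23/80 ≈ 0.288.

MAP estimate: 0.288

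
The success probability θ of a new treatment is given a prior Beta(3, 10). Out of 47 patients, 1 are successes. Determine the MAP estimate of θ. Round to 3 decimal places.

θ̂_MAP = 0.052

Prior: Beta(3, 10).
Data: 1 success in 47 trials. The binomial likelihood contributes θ(1−θ)^46, so the posterior is Beta(3+1, 10+46) = Beta(4, 56).
For Beta(a, b) with a, b > 1 the mode is (a−1)/(a+b−2) = 3/58 ≈ 0.052.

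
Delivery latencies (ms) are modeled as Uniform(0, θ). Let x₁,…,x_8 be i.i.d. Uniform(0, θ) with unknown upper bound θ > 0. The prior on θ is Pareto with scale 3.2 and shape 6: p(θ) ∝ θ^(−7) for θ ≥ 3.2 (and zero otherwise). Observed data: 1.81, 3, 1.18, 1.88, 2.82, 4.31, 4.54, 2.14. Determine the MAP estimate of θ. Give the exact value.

θ̂_MAP = 4.54

The Uniform(0, θ) likelihood is θ^(−n) for θ ≥ max(xᵢ), zero otherwise. Here max(xᵢ) = 4.54.
Posterior ∝ θ^(−7) · θ^(−8) = θ^(−15) on θ ≥ max(3.2, 4.54) = 4.54.
This density is strictly decreasing in θ, so the posterior mode lies at the lower boundary of the support.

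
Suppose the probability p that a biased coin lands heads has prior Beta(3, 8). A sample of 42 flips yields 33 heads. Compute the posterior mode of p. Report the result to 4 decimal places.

Prior: Beta(3, 8).
Data: 33 successes in 42 trials. The binomial likelihood contributes p^33(1−p)^9, so the posterior is Beta(3+33, 8+9) = Beta(36, 17).
For Beta(a, b) with a, b > 1 the mode is (a−1)/(a+b−2) = 35/51 ≈ 0.6863.

p̂_MAP = 0.6863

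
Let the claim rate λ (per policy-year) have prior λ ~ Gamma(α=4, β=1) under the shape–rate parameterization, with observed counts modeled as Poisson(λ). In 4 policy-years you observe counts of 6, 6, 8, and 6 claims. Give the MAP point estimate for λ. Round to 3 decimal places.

Σxᵢ = 6+6+8+6 = 26, with n = 4.
Posterior ∝ λ^3e^(−1λ) · λ^26e^(−4λ) = λ^29e^(−5λ), i.e. Gamma(shape=30, rate=5).
The mode of a Gamma(a, b) with a ≥ 1 (shape–rate) is (a−1)/b = 29/5 ≈ 5.800.

λ̂_MAP = 5.800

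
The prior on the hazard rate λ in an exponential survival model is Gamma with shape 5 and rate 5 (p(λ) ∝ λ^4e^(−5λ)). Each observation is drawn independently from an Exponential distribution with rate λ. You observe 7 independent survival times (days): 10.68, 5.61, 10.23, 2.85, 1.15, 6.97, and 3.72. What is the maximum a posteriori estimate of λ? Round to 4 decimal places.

The Exponential(rate=λ) likelihood is ∝ λ^n e^(−λΣtᵢ). Here n = 7 and Σtᵢ = 10.68 + 5.61 + 10.23 + 2.85 + 1.15 + 6.97 + 3.72 = 41.21.
Posterior ∝ λ^4e^(−5λ) · λ^7e^(−41.21λ) = λ^11e^(−46.21λ), i.e. Gamma(12, 46.21).
Mode = (a−1)/b = 11/46.21 ≈ 0.2380.

λ̂_MAP = 0.2380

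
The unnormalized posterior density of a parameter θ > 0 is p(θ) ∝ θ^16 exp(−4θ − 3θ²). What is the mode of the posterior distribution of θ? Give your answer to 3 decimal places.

θ̂_MAP = 1.333

ℓ'(θ) = 16/θ − 4 − 6θ. Setting this to zero and multiplying by θ: 6θ² + 4θ − 16 = 0.
θ = (−4 + √(4² + 4·6·16)) / (2·6) = (−4 + √400) / 12 = (−4 + 20)/12 = 4/3.
ℓ''(θ) = −16/θ² − 6 < 0, confirming a maximum.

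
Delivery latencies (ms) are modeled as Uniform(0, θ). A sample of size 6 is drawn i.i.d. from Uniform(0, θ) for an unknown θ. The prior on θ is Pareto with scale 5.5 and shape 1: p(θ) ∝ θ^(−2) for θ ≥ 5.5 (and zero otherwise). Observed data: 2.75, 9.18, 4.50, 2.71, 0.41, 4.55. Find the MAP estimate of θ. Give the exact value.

The Uniform(0, θ) likelihood is θ^(−n) for θ ≥ max(xᵢ), zero otherwise. Here max(xᵢ) = 9.18.
Posterior ∝ θ^(−2) · θ^(−6) = θ^(−8) on θ ≥ max(5.5, 9.18) = 9.18.
This density is strictly decreasing in θ, so the posterior mode lies at the lower boundary of the support.

θ̂_MAP = 9.18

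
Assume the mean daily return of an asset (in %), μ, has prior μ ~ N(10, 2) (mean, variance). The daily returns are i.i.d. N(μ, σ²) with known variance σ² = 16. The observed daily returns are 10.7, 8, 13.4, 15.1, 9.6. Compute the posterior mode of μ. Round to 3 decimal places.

n = 5; x̄ = (10.7 + 8 + 13.4 + 15.1 + 9.6)/5 = 56.8/5 = 11.36.
For a Normal prior and Normal likelihood with known variance, the posterior is Normal; its mode equals its mean, the precision-weighted average.
Prior precision 1/σ₀² = 1/2 = 0.5; data precision n/σ² = 5/16 = 0.3125.
μ̂ = (0.5·10 + 0.3125·11.36) / (0.5 + 0.3125) = 8.55/0.8125 = 684/65 ≈ 10.523.

μ̂_MAP = 10.523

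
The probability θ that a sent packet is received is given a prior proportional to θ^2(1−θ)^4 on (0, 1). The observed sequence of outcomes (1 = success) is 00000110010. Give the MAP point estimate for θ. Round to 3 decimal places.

θ̂_MAP = 0.294

The prior density ∝ θ^2(1−θ)^4 is the kernel of Beta(3, 5).
Data: 3 successes in 11 trials (from the sequence). The binomial likelihood contributes θ^3(1−θ)^8, so the posterior is Beta(3+3, 5+8) = Beta(6, 13).
For Beta(a, b) with a, b > 1 the mode is (a−1)/(a+b−2) = 5/17 ≈ 0.294.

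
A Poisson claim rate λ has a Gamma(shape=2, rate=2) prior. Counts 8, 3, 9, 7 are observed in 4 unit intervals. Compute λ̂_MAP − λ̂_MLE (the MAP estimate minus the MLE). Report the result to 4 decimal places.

Σxᵢ = 27. Posterior is Gamma(29, 6); MAP = (29−1)/6 = 28/6 ≈ 4.66667.
MLE = x̄ = 27/4 ≈ 6.75000.
Difference = 28/6 − 27/4 = -25/12 ≈ -2.0833.

MAP − MLE = -2.0833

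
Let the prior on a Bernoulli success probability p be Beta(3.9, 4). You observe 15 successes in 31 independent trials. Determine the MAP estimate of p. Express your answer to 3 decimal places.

Prior: Beta(3.9, 4).
Data: 15 successes in 31 trials. The binomial likelihood contributes p^15(1−p)^16, so the posterior is Beta(3.9+15, 4+16) = Beta(18.9, 20).
For Beta(a, b) with a, b > 1 the mode is (a−1)/(a+b−2) = 17.9/36.9 ≈ 0.485.

p̂_MAP = 0.485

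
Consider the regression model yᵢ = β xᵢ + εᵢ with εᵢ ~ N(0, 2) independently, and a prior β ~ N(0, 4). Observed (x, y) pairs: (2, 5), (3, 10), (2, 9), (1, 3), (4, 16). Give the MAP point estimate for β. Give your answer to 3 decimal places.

log p(β | y) = −Σ(yᵢ − βxᵢ)²/(2·2) − β²/(2·4) + const.
Setting the derivative to zero: Σxᵢ(yᵢ − βxᵢ)/2 − β/4 = 0, so β = Σxᵢyᵢ / (Σxᵢ² + σ²/τ²).
Σxᵢyᵢ = 2·5 + 3·10 + 2·9 + 1·3 + 4·16 = 125; Σxᵢ² = 34; σ²/τ² = 0.5.
β̂_MAP = 125 / (34 + 0.5) = 125/34.5 ≈ 3.623.

β̂_MAP = 3.623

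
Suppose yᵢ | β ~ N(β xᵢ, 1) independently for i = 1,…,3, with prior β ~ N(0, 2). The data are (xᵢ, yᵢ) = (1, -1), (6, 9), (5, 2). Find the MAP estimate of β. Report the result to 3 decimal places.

β̂_MAP = 1.008

log p(β | y) = −Σ(yᵢ − βxᵢ)²/(2·1) − β²/(2·2) + const.
Setting the derivative to zero: Σxᵢ(yᵢ − βxᵢ)/1 − β/2 = 0, so β = Σxᵢyᵢ / (Σxᵢ² + σ²/τ²).
Σxᵢyᵢ = 1·(-1) + 6·9 + 5·2 = 63; Σxᵢ² = 62; σ²/τ² = 0.5.
β̂_MAP = 63 / (62 + 0.5) = 63/62.5 ≈ 1.008.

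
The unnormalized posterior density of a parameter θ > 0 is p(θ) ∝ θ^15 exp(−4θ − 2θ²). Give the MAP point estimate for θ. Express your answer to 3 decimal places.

ℓ'(θ) = 15/θ − 4 − 4θ. Setting this to zero and multiplying by θ: 4θ² + 4θ − 15 = 0.
θ = (−4 + √(4² + 4·4·15)) / (2·4) = (−4 + √256) / 8 = (−4 + 16)/8 = 3/2.
ℓ''(θ) = −15/θ² − 4 < 0, confirming a maximum.

θ̂_MAP = 1.500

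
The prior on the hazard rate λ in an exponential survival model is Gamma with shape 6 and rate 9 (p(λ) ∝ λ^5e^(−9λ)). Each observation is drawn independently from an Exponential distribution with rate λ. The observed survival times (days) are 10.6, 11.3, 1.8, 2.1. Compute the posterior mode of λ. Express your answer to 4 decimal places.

The Exponential(rate=λ) likelihood is ∝ λ^n e^(−λΣtᵢ). Here n = 4 and Σtᵢ = 10.6 + 11.3 + 1.8 + 2.1 = 25.8.
Posterior ∝ λ^5e^(−9λ) · λ^4e^(−25.8λ) = λ^9e^(−34.8λ), i.e. Gamma(10, 34.8).
Mode = (a−1)/b = 9/34.8 ≈ 0.2586.

λ̂_MAP = 0.2586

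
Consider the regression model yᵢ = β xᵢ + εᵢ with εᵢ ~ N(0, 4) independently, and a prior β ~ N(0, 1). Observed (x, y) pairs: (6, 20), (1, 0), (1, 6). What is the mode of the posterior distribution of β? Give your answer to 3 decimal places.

log p(β | y) = −Σ(yᵢ − βxᵢ)²/(2·4) − β²/(2·1) + const.
Setting the derivative to zero: Σxᵢ(yᵢ − βxᵢ)/4 − β/1 = 0, so β = Σxᵢyᵢ / (Σxᵢ² + σ²/τ²).
Σxᵢyᵢ = 6·20 + 1·0 + 1·6 = 126; Σxᵢ² = 38; σ²/τ² = 4.
β̂_MAP = 126 / (38 + 4) = 126/42 ≈ 3.000.

β̂_MAP = 3.000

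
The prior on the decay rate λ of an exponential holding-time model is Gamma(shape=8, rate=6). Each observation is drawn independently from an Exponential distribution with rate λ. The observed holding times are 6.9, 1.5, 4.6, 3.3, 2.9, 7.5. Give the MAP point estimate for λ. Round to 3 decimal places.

λ̂_MAP = 0.398

The Exponential(rate=λ) likelihood is ∝ λ^n e^(−λΣtᵢ). Here n = 6 and Σtᵢ = 6.9 + 1.5 + 4.6 + 3.3 + 2.9 + 7.5 = 26.7.
Posterior ∝ λ^7e^(−6λ) · λ^6e^(−26.7λ) = λ^13e^(−32.7λ), i.e. Gamma(14, 32.7).
Mode = (a−1)/b = 13/32.7 ≈ 0.398.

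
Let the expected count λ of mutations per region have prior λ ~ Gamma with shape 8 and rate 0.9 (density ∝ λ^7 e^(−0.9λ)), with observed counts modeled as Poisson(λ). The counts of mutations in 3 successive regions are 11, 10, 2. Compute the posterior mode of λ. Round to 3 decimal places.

Σxᵢ = 11+10+2 = 23, with n = 3.
Posterior ∝ λ^7e^(−0.9λ) · λ^23e^(−3λ) = λ^30e^(−3.9λ), i.e. Gamma(shape=31, rate=3.9).
The mode of a Gamma(a, b) with a ≥ 1 (shape–rate) is (a−1)/b = 30/3.9 ≈ 7.692.

λ̂_MAP = 7.692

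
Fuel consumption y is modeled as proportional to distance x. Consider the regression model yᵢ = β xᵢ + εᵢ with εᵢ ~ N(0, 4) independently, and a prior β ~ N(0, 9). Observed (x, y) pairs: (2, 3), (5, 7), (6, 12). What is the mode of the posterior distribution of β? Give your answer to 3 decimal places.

log p(β | y) = −Σ(yᵢ − βxᵢ)²/(2·4) − β²/(2·9) + const.
Setting the derivative to zero: Σxᵢ(yᵢ − βxᵢ)/4 − β/9 = 0, so β = Σxᵢyᵢ / (Σxᵢ² + σ²/τ²).
Σxᵢyᵢ = 2·3 + 5·7 + 6·12 = 113; Σxᵢ² = 65; σ²/τ² = 4/9.
β̂_MAP = 113 / (65 + 4/9) = 113/(589/9) = 1017/589 ≈ 1.727.

β̂_MAP = 1.727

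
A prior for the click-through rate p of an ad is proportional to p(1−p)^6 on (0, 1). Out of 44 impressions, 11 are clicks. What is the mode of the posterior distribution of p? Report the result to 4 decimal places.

The prior density ∝ p(1−p)^6 is the kernel of Beta(2, 7).
Data: 11 successes in 44 trials. The binomial likelihood contributes p^11(1−p)^33, so the posterior is Beta(2+11, 7+33) = Beta(13, 40).
For Beta(a, b) with a, b > 1 the mode is (a−1)/(a+b−2) = 12/51 ≈ 0.2353.

p̂_MAP = 0.2353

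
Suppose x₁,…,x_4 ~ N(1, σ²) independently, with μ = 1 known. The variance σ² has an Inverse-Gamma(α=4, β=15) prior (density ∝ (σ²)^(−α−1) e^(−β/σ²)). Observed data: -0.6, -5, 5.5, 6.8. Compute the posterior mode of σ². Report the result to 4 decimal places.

σ̂²_MAP = 8.7464

Sum of squared deviations about the known mean: SS = (-0.6−1)² + (-5−1)² + (5.5−1)² + (6.8−1)² = 92.45.
The Normal likelihood contributes (σ²)^(−n/2) exp(−SS/(2σ²)), so the posterior is Inverse-Gamma(α + n/2, β + SS/2) = Inverse-Gamma(6, 61.225).
The mode of Inverse-Gamma(a, b) is b/(a+1) = 61.225/7 ≈ 8.7464.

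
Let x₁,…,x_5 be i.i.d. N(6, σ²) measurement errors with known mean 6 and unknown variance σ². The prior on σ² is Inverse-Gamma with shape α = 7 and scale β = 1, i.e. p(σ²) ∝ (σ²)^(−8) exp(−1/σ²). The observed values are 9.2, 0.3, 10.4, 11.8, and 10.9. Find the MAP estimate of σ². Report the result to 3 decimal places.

σ̂²_MAP = 5.797

Sum of squared deviations about the known mean: SS = (9.2−6)² + (0.3−6)² + (10.4−6)² + (11.8−6)² + (10.9−6)² = 119.74.
The Normal likelihood contributes (σ²)^(−n/2) exp(−SS/(2σ²)), so the posterior is Inverse-Gamma(α + n/2, β + SS/2) = Inverse-Gamma(9.5, 60.87).
The mode of Inverse-Gamma(a, b) is b/(a+1) = 60.87/10.5 ≈ 5.797.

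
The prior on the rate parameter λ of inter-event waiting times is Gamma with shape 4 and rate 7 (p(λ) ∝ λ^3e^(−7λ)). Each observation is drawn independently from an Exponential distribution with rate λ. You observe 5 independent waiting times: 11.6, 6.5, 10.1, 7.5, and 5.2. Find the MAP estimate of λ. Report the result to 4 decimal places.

λ̂_MAP = 0.1670

The Exponential(rate=λ) likelihood is ∝ λ^n e^(−λΣtᵢ). Here n = 5 and Σtᵢ = 11.6 + 6.5 + 10.1 + 7.5 + 5.2 = 40.9.
Posterior ∝ λ^3e^(−7λ) · λ^5e^(−40.9λ) = λ^8e^(−47.9λ), i.e. Gamma(9, 47.9).
Mode = (a−1)/b = 8/47.9 ≈ 0.1670.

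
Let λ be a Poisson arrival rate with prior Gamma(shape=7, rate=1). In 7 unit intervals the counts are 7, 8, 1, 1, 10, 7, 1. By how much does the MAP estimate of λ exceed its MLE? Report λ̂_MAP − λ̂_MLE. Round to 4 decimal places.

MAP − MLE = 0.1250

Σxᵢ = 35. Posterior is Gamma(42, 8); MAP = (42−1)/8 = 41/8 ≈ 5.12500.
MLE = x̄ = 35/7 ≈ 5.00000.
Difference = 41/8 − 35/7 = 1/8 ≈ 0.1250.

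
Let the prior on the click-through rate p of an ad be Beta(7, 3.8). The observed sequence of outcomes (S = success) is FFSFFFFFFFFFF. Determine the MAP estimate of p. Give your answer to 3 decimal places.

p̂_MAP = 0.321

Prior: Beta(7, 3.8).
Data: 1 success in 13 trials (from the sequence). The binomial likelihood contributes p(1−p)^12, so the posterior is Beta(7+1, 3.8+12) = Beta(8, 15.8).
For Beta(a, b) with a, b > 1 the mode is (a−1)/(a+b−2) = 7/21.8 ≈ 0.321.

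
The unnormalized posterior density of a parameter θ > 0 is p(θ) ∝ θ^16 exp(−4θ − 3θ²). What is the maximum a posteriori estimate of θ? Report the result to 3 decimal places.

θ̂_MAP = 1.333

ℓ'(θ) = 16/θ − 4 − 6θ. Setting this to zero and multiplying by θ: 6θ² + 4θ − 16 = 0.
θ = (−4 + √(4² + 4·6·16)) / (2·6) = (−4 + √400) / 12 = (−4 + 20)/12 = 4/3.
ℓ''(θ) = −16/θ² − 6 < 0, confirming a maximum.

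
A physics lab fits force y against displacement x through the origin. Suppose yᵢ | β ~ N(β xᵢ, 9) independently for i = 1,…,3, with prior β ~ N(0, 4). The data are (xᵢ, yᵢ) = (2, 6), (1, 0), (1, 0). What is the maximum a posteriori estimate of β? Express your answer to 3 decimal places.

log p(β | y) = −Σ(yᵢ − βxᵢ)²/(2·9) − β²/(2·4) + const.
Setting the derivative to zero: Σxᵢ(yᵢ − βxᵢ)/9 − β/4 = 0, so β = Σxᵢyᵢ / (Σxᵢ² + σ²/τ²).
Σxᵢyᵢ = 2·6 + 1·0 + 1·0 = 12; Σxᵢ² = 6; σ²/τ² = 2.25.
β̂_MAP = 12 / (6 + 2.25) = 12/8.25 ≈ 1.455.

β̂_MAP = 1.455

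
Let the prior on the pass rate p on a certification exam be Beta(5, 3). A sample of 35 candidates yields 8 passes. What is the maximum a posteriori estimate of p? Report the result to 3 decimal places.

Prior: Beta(5, 3).
Data: 8 successes in 35 trials. The binomial likelihood contributes p^8(1−p)^27, so the posterior is Beta(5+8, 3+27) = Beta(13, 30).
For Beta(a, b) with a, b > 1 the mode is (a−1)/(a+b−2) = 12/41 ≈ 0.293.

p̂_MAP = 0.293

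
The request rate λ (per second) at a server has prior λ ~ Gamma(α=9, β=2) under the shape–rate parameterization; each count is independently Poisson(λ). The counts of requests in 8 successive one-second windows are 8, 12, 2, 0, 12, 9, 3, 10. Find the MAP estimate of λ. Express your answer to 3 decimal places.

λ̂_MAP = 6.400

Σxᵢ = 8+12+2+0+12+9+3+10 = 56, with n = 8.
Posterior ∝ λ^8e^(−2λ) · λ^56e^(−8λ) = λ^64e^(−10λ), i.e. Gamma(shape=65, rate=10).
The mode of a Gamma(a, b) with a ≥ 1 (shape–rate) is (a−1)/b = 64/10 ≈ 6.400.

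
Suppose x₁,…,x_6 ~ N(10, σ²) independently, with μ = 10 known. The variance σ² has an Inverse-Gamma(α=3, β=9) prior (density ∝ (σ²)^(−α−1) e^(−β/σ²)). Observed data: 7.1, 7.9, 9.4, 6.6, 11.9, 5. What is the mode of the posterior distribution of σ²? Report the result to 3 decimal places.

σ̂²_MAP = 5.096

Sum of squared deviations about the known mean: SS = (7.1−10)² + (7.9−10)² + (9.4−10)² + (6.6−10)² + (11.9−10)² + (5−10)² = 53.35.
The Normal likelihood contributes (σ²)^(−n/2) exp(−SS/(2σ²)), so the posterior is Inverse-Gamma(α + n/2, β + SS/2) = Inverse-Gamma(6, 35.675).
The mode of Inverse-Gamma(a, b) is b/(a+1) = 35.675/7 ≈ 5.096.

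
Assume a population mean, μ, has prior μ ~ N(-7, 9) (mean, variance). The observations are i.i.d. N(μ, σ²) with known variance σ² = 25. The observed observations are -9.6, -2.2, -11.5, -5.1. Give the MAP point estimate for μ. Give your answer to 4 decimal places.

μ̂_MAP = -7.0590

n = 4; x̄ = ((-9.6) + (-2.2) + (-11.5) + (-5.1))/4 = -28.4/4 = -7.1.
For a Normal prior and Normal likelihood with known variance, the posterior is Normal; its mode equals its mean, the precision-weighted average.
Prior precision 1/σ₀² = 1/9; data precision n/σ² = 4/25 = 0.16.
μ̂ = ((1/9)·(-7) + 0.16·(-7.1)) / (1/9 + 0.16) = (-2153/1125)/(61/225) = -2153/305 ≈ -7.0590.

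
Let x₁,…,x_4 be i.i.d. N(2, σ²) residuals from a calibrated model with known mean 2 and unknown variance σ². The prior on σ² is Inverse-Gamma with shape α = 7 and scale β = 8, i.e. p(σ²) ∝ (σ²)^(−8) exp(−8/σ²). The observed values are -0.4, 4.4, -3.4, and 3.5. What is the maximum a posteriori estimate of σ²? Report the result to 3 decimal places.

σ̂²_MAP = 2.947

Sum of squared deviations about the known mean: SS = (-0.4−2)² + (4.4−2)² + (-3.4−2)² + (3.5−2)² = 42.93.
The Normal likelihood contributes (σ²)^(−n/2) exp(−SS/(2σ²)), so the posterior is Inverse-Gamma(α + n/2, β + SS/2) = Inverse-Gamma(9, 29.465).
The mode of Inverse-Gamma(a, b) is b/(a+1) = 29.465/10 ≈ 2.947.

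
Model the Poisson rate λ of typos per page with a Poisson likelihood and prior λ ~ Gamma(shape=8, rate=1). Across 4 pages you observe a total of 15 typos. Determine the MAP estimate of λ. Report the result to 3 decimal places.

Σxᵢ = 15, n = 4.
Posterior ∝ λ^7e^(−1λ) · λ^15e^(−4λ) = λ^22e^(−5λ), i.e. Gamma(shape=23, rate=5).
The mode of a Gamma(a, b) with a ≥ 1 (shape–rate) is (a−1)/b = 22/5 ≈ 4.400.

λ̂_MAP = 4.400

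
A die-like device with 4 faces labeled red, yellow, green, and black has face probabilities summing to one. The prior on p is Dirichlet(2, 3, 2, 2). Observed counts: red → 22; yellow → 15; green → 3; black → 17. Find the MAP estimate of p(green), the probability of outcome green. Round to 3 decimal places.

The posterior is Dirichlet(αᵢ + nᵢ) = Dirichlet(24, 18, 5, 19).
For a Dirichlet(a₁,…,a_K) with all aᵢ > 1, the mode has j-th component (aⱼ − 1)/(Σaᵢ − K).
Here Σaᵢ = 66 and K = 4, so p(green) = (5 − 1)/(66 − 4) = 4/62 ≈ 0.065.

MAP estimate of p(green) = 0.065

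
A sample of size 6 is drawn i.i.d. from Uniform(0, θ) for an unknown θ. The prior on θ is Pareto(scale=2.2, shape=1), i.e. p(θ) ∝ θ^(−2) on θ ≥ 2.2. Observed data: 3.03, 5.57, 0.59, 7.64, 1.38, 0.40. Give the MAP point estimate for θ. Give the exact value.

θ̂_MAP = 7.64

The Uniform(0, θ) likelihood is θ^(−n) for θ ≥ max(xᵢ), zero otherwise. Here max(xᵢ) = 7.64.
Posterior ∝ θ^(−2) · θ^(−6) = θ^(−8) on θ ≥ max(2.2, 7.64) = 7.64.
This density is strictly decreasing in θ, so the posterior mode lies at the lower boundary of the support.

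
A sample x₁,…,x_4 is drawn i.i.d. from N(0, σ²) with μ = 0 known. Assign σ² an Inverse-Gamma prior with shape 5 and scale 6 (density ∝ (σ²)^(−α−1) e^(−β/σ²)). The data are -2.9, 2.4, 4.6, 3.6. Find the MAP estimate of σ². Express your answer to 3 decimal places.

Sum of squared deviations about the known mean: SS = (-2.9−0)² + (2.4−0)² + (4.6−0)² + (3.6−0)² = 48.29.
The Normal likelihood contributes (σ²)^(−n/2) exp(−SS/(2σ²)), so the posterior is Inverse-Gamma(α + n/2, β + SS/2) = Inverse-Gamma(7, 30.145).
The mode of Inverse-Gamma(a, b) is b/(a+1) = 30.145/8 ≈ 3.768.

σ̂²_MAP = 3.768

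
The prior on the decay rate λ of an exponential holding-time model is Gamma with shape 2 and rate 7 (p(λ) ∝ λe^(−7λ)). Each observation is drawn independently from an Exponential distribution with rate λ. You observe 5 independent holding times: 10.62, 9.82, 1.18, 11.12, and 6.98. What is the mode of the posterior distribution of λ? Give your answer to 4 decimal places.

The Exponential(rate=λ) likelihood is ∝ λ^n e^(−λΣtᵢ). Here n = 5 and Σtᵢ = 10.62 + 9.82 + 1.18 + 11.12 + 6.98 = 39.72.
Posterior ∝ λe^(−7λ) · λ^5e^(−39.72λ) = λ^6e^(−46.72λ), i.e. Gamma(7, 46.72).
Mode = (a−1)/b = 6/46.72 ≈ 0.1284.

λ̂_MAP = 0.1284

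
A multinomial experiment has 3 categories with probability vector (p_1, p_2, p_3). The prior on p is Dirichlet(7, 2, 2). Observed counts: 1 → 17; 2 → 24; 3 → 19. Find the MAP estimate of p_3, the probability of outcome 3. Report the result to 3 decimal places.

MAP estimate: 0.294

The posterior is Dirichlet(αᵢ + nᵢ) = Dirichlet(24, 26, 21).
For a Dirichlet(a₁,…,a_K) with all aᵢ > 1, the mode has j-th component (aⱼ − 1)/(Σaᵢ − K).
Here Σaᵢ = 71 and K = 3, so p_3 = (21 − 1)/(71 − 3) = 20/68 ≈ 0.294.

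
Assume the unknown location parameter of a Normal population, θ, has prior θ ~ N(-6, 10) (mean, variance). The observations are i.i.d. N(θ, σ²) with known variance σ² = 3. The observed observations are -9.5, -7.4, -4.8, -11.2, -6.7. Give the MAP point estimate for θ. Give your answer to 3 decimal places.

θ̂_MAP = -7.811

n = 5; x̄ = ((-9.5) + (-7.4) + (-4.8) + (-11.2) + (-6.7))/5 = -39.6/5 = -7.92.
For a Normal prior and Normal likelihood with known variance, the posterior is Normal; its mode equals its mean, the precision-weighted average.
Prior precision 1/σ₀² = 1/10 = 0.1; data precision n/σ² = 5/3.
θ̂ = (0.1·(-6) + (5/3)·(-7.92)) / (0.1 + 5/3) = (-13.8)/(53/30) = -414/53 ≈ -7.811.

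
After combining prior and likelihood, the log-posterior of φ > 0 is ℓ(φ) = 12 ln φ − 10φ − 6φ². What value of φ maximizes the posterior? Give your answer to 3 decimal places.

ℓ'(φ) = 12/φ − 10 − 12φ. Setting this to zero and multiplying by φ: 12φ² + 10φ − 12 = 0.
φ = (−10 + √(10² + 4·12·12)) / (2·12) = (−10 + √676) / 24 = (−10 + 26)/24 = 2/3.
ℓ''(φ) = −12/φ² − 12 < 0, confirming a maximum.

φ̂_MAP = 0.667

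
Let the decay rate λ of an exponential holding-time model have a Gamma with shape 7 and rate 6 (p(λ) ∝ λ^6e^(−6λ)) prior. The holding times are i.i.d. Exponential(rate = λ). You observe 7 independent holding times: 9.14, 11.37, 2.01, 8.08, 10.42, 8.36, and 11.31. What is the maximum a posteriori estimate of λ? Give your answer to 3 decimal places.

The Exponential(rate=λ) likelihood is ∝ λ^n e^(−λΣtᵢ). Here n = 7 and Σtᵢ = 9.14 + 11.37 + 2.01 + 8.08 + 10.42 + 8.36 + 11.31 = 60.69.
Posterior ∝ λ^6e^(−6λ) · λ^7e^(−60.69λ) = λ^13e^(−66.69λ), i.e. Gamma(14, 66.69).
Mode = (a−1)/b = 13/66.69 ≈ 0.195.

λ̂_MAP = 0.195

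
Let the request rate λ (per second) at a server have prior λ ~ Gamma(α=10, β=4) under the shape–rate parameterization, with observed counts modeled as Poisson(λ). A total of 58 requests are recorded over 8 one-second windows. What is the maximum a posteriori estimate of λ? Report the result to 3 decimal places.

λ̂_MAP = 5.583

Σxᵢ = 58, n = 8.
Posterior ∝ λ^9e^(−4λ) · λ^58e^(−8λ) = λ^67e^(−12λ), i.e. Gamma(shape=68, rate=12).
The mode of a Gamma(a, b) with a ≥ 1 (shape–rate) is (a−1)/b = 67/12 ≈ 5.583.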